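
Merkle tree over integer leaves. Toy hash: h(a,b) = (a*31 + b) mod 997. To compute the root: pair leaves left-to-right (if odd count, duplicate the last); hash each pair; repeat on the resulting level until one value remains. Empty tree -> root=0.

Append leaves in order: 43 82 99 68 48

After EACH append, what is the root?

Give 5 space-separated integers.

Answer: 43 418 174 143 744

Derivation:
After append 43 (leaves=[43]):
  L0: [43]
  root=43
After append 82 (leaves=[43, 82]):
  L0: [43, 82]
  L1: h(43,82)=(43*31+82)%997=418 -> [418]
  root=418
After append 99 (leaves=[43, 82, 99]):
  L0: [43, 82, 99]
  L1: h(43,82)=(43*31+82)%997=418 h(99,99)=(99*31+99)%997=177 -> [418, 177]
  L2: h(418,177)=(418*31+177)%997=174 -> [174]
  root=174
After append 68 (leaves=[43, 82, 99, 68]):
  L0: [43, 82, 99, 68]
  L1: h(43,82)=(43*31+82)%997=418 h(99,68)=(99*31+68)%997=146 -> [418, 146]
  L2: h(418,146)=(418*31+146)%997=143 -> [143]
  root=143
After append 48 (leaves=[43, 82, 99, 68, 48]):
  L0: [43, 82, 99, 68, 48]
  L1: h(43,82)=(43*31+82)%997=418 h(99,68)=(99*31+68)%997=146 h(48,48)=(48*31+48)%997=539 -> [418, 146, 539]
  L2: h(418,146)=(418*31+146)%997=143 h(539,539)=(539*31+539)%997=299 -> [143, 299]
  L3: h(143,299)=(143*31+299)%997=744 -> [744]
  root=744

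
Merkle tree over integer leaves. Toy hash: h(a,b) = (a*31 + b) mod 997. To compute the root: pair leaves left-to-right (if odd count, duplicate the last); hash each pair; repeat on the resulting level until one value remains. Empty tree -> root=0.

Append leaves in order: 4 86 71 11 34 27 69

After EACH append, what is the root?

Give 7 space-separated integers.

Answer: 4 210 806 746 116 889 22

Derivation:
After append 4 (leaves=[4]):
  L0: [4]
  root=4
After append 86 (leaves=[4, 86]):
  L0: [4, 86]
  L1: h(4,86)=(4*31+86)%997=210 -> [210]
  root=210
After append 71 (leaves=[4, 86, 71]):
  L0: [4, 86, 71]
  L1: h(4,86)=(4*31+86)%997=210 h(71,71)=(71*31+71)%997=278 -> [210, 278]
  L2: h(210,278)=(210*31+278)%997=806 -> [806]
  root=806
After append 11 (leaves=[4, 86, 71, 11]):
  L0: [4, 86, 71, 11]
  L1: h(4,86)=(4*31+86)%997=210 h(71,11)=(71*31+11)%997=218 -> [210, 218]
  L2: h(210,218)=(210*31+218)%997=746 -> [746]
  root=746
After append 34 (leaves=[4, 86, 71, 11, 34]):
  L0: [4, 86, 71, 11, 34]
  L1: h(4,86)=(4*31+86)%997=210 h(71,11)=(71*31+11)%997=218 h(34,34)=(34*31+34)%997=91 -> [210, 218, 91]
  L2: h(210,218)=(210*31+218)%997=746 h(91,91)=(91*31+91)%997=918 -> [746, 918]
  L3: h(746,918)=(746*31+918)%997=116 -> [116]
  root=116
After append 27 (leaves=[4, 86, 71, 11, 34, 27]):
  L0: [4, 86, 71, 11, 34, 27]
  L1: h(4,86)=(4*31+86)%997=210 h(71,11)=(71*31+11)%997=218 h(34,27)=(34*31+27)%997=84 -> [210, 218, 84]
  L2: h(210,218)=(210*31+218)%997=746 h(84,84)=(84*31+84)%997=694 -> [746, 694]
  L3: h(746,694)=(746*31+694)%997=889 -> [889]
  root=889
After append 69 (leaves=[4, 86, 71, 11, 34, 27, 69]):
  L0: [4, 86, 71, 11, 34, 27, 69]
  L1: h(4,86)=(4*31+86)%997=210 h(71,11)=(71*31+11)%997=218 h(34,27)=(34*31+27)%997=84 h(69,69)=(69*31+69)%997=214 -> [210, 218, 84, 214]
  L2: h(210,218)=(210*31+218)%997=746 h(84,214)=(84*31+214)%997=824 -> [746, 824]
  L3: h(746,824)=(746*31+824)%997=22 -> [22]
  root=22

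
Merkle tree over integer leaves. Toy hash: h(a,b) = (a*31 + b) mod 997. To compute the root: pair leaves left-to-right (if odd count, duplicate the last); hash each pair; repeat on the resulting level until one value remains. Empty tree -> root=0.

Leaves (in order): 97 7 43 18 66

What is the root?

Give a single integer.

L0: [97, 7, 43, 18, 66]
L1: h(97,7)=(97*31+7)%997=23 h(43,18)=(43*31+18)%997=354 h(66,66)=(66*31+66)%997=118 -> [23, 354, 118]
L2: h(23,354)=(23*31+354)%997=70 h(118,118)=(118*31+118)%997=785 -> [70, 785]
L3: h(70,785)=(70*31+785)%997=961 -> [961]

Answer: 961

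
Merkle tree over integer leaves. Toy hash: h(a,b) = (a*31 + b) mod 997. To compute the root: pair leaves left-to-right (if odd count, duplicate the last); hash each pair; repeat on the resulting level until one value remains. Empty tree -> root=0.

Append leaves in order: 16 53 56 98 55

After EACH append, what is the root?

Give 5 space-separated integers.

Answer: 16 549 865 907 689

Derivation:
After append 16 (leaves=[16]):
  L0: [16]
  root=16
After append 53 (leaves=[16, 53]):
  L0: [16, 53]
  L1: h(16,53)=(16*31+53)%997=549 -> [549]
  root=549
After append 56 (leaves=[16, 53, 56]):
  L0: [16, 53, 56]
  L1: h(16,53)=(16*31+53)%997=549 h(56,56)=(56*31+56)%997=795 -> [549, 795]
  L2: h(549,795)=(549*31+795)%997=865 -> [865]
  root=865
After append 98 (leaves=[16, 53, 56, 98]):
  L0: [16, 53, 56, 98]
  L1: h(16,53)=(16*31+53)%997=549 h(56,98)=(56*31+98)%997=837 -> [549, 837]
  L2: h(549,837)=(549*31+837)%997=907 -> [907]
  root=907
After append 55 (leaves=[16, 53, 56, 98, 55]):
  L0: [16, 53, 56, 98, 55]
  L1: h(16,53)=(16*31+53)%997=549 h(56,98)=(56*31+98)%997=837 h(55,55)=(55*31+55)%997=763 -> [549, 837, 763]
  L2: h(549,837)=(549*31+837)%997=907 h(763,763)=(763*31+763)%997=488 -> [907, 488]
  L3: h(907,488)=(907*31+488)%997=689 -> [689]
  root=689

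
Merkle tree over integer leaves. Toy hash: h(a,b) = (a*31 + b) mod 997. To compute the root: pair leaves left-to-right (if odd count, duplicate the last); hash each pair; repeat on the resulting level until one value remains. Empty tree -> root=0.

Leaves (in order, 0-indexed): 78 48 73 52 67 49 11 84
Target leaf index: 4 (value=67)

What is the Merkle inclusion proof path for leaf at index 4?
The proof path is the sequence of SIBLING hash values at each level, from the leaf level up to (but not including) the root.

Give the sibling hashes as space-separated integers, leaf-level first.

L0 (leaves): [78, 48, 73, 52, 67, 49, 11, 84], target index=4
L1: h(78,48)=(78*31+48)%997=472 [pair 0] h(73,52)=(73*31+52)%997=321 [pair 1] h(67,49)=(67*31+49)%997=132 [pair 2] h(11,84)=(11*31+84)%997=425 [pair 3] -> [472, 321, 132, 425]
  Sibling for proof at L0: 49
L2: h(472,321)=(472*31+321)%997=995 [pair 0] h(132,425)=(132*31+425)%997=529 [pair 1] -> [995, 529]
  Sibling for proof at L1: 425
L3: h(995,529)=(995*31+529)%997=467 [pair 0] -> [467]
  Sibling for proof at L2: 995
Root: 467
Proof path (sibling hashes from leaf to root): [49, 425, 995]

Answer: 49 425 995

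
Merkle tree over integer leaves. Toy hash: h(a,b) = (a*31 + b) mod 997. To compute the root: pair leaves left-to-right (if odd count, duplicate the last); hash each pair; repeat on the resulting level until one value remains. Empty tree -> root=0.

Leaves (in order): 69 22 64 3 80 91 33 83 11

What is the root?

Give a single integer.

L0: [69, 22, 64, 3, 80, 91, 33, 83, 11]
L1: h(69,22)=(69*31+22)%997=167 h(64,3)=(64*31+3)%997=990 h(80,91)=(80*31+91)%997=577 h(33,83)=(33*31+83)%997=109 h(11,11)=(11*31+11)%997=352 -> [167, 990, 577, 109, 352]
L2: h(167,990)=(167*31+990)%997=185 h(577,109)=(577*31+109)%997=50 h(352,352)=(352*31+352)%997=297 -> [185, 50, 297]
L3: h(185,50)=(185*31+50)%997=800 h(297,297)=(297*31+297)%997=531 -> [800, 531]
L4: h(800,531)=(800*31+531)%997=406 -> [406]

Answer: 406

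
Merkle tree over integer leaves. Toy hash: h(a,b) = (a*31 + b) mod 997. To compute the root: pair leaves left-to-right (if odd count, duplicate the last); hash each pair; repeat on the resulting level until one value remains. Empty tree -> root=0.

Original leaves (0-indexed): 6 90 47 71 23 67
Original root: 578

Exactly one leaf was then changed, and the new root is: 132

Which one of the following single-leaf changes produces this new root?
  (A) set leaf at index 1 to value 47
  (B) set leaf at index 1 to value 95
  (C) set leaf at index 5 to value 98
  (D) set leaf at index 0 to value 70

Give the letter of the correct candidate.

Answer: A

Derivation:
Original leaves: [6, 90, 47, 71, 23, 67]
Target new root: 132
Try each candidate change and compute the resulting root:
Candidate A: set leaf[1] = 47 -> leaves = [6, 47, 47, 71, 23, 67]
  L0: [6, 47, 47, 71, 23, 67]
  L1: h(6,47)=(6*31+47)%997=233 h(47,71)=(47*31+71)%997=531 h(23,67)=(23*31+67)%997=780 -> [233, 531, 780]
  L2: h(233,531)=(233*31+531)%997=775 h(780,780)=(780*31+780)%997=35 -> [775, 35]
  L3: h(775,35)=(775*31+35)%997=132 -> [132]
  root = 132 == target 132  ** MATCH **
Candidate B: set leaf[1] = 95 -> leaves = [6, 95, 47, 71, 23, 67]
  L0: [6, 95, 47, 71, 23, 67]
  L1: h(6,95)=(6*31+95)%997=281 h(47,71)=(47*31+71)%997=531 h(23,67)=(23*31+67)%997=780 -> [281, 531, 780]
  L2: h(281,531)=(281*31+531)%997=269 h(780,780)=(780*31+780)%997=35 -> [269, 35]
  L3: h(269,35)=(269*31+35)%997=398 -> [398]
  root = 398 != target 132
Candidate C: set leaf[5] = 98 -> leaves = [6, 90, 47, 71, 23, 98]
  L0: [6, 90, 47, 71, 23, 98]
  L1: h(6,90)=(6*31+90)%997=276 h(47,71)=(47*31+71)%997=531 h(23,98)=(23*31+98)%997=811 -> [276, 531, 811]
  L2: h(276,531)=(276*31+531)%997=114 h(811,811)=(811*31+811)%997=30 -> [114, 30]
  L3: h(114,30)=(114*31+30)%997=573 -> [573]
  root = 573 != target 132
Candidate D: set leaf[0] = 70 -> leaves = [70, 90, 47, 71, 23, 67]
  L0: [70, 90, 47, 71, 23, 67]
  L1: h(70,90)=(70*31+90)%997=266 h(47,71)=(47*31+71)%997=531 h(23,67)=(23*31+67)%997=780 -> [266, 531, 780]
  L2: h(266,531)=(266*31+531)%997=801 h(780,780)=(780*31+780)%997=35 -> [801, 35]
  L3: h(801,35)=(801*31+35)%997=938 -> [938]
  root = 938 != target 132
Candidate A produces the target root.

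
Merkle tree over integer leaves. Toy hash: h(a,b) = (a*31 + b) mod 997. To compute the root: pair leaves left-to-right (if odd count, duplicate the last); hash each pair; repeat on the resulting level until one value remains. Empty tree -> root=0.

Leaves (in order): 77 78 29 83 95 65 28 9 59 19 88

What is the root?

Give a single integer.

L0: [77, 78, 29, 83, 95, 65, 28, 9, 59, 19, 88]
L1: h(77,78)=(77*31+78)%997=471 h(29,83)=(29*31+83)%997=982 h(95,65)=(95*31+65)%997=19 h(28,9)=(28*31+9)%997=877 h(59,19)=(59*31+19)%997=851 h(88,88)=(88*31+88)%997=822 -> [471, 982, 19, 877, 851, 822]
L2: h(471,982)=(471*31+982)%997=628 h(19,877)=(19*31+877)%997=469 h(851,822)=(851*31+822)%997=284 -> [628, 469, 284]
L3: h(628,469)=(628*31+469)%997=994 h(284,284)=(284*31+284)%997=115 -> [994, 115]
L4: h(994,115)=(994*31+115)%997=22 -> [22]

Answer: 22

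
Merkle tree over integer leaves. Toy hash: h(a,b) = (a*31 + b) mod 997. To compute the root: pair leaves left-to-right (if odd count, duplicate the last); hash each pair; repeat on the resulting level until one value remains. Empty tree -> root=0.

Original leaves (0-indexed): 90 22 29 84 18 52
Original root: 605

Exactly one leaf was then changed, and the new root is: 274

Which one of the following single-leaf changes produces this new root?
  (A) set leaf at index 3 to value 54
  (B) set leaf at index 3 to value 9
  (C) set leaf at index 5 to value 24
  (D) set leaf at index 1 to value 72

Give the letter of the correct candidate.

Original leaves: [90, 22, 29, 84, 18, 52]
Target new root: 274
Try each candidate change and compute the resulting root:
Candidate A: set leaf[3] = 54 -> leaves = [90, 22, 29, 54, 18, 52]
  L0: [90, 22, 29, 54, 18, 52]
  L1: h(90,22)=(90*31+22)%997=818 h(29,54)=(29*31+54)%997=953 h(18,52)=(18*31+52)%997=610 -> [818, 953, 610]
  L2: h(818,953)=(818*31+953)%997=389 h(610,610)=(610*31+610)%997=577 -> [389, 577]
  L3: h(389,577)=(389*31+577)%997=672 -> [672]
  root = 672 != target 274
Candidate B: set leaf[3] = 9 -> leaves = [90, 22, 29, 9, 18, 52]
  L0: [90, 22, 29, 9, 18, 52]
  L1: h(90,22)=(90*31+22)%997=818 h(29,9)=(29*31+9)%997=908 h(18,52)=(18*31+52)%997=610 -> [818, 908, 610]
  L2: h(818,908)=(818*31+908)%997=344 h(610,610)=(610*31+610)%997=577 -> [344, 577]
  L3: h(344,577)=(344*31+577)%997=274 -> [274]
  root = 274 == target 274  ** MATCH **
Candidate C: set leaf[5] = 24 -> leaves = [90, 22, 29, 84, 18, 24]
  L0: [90, 22, 29, 84, 18, 24]
  L1: h(90,22)=(90*31+22)%997=818 h(29,84)=(29*31+84)%997=983 h(18,24)=(18*31+24)%997=582 -> [818, 983, 582]
  L2: h(818,983)=(818*31+983)%997=419 h(582,582)=(582*31+582)%997=678 -> [419, 678]
  L3: h(419,678)=(419*31+678)%997=706 -> [706]
  root = 706 != target 274
Candidate D: set leaf[1] = 72 -> leaves = [90, 72, 29, 84, 18, 52]
  L0: [90, 72, 29, 84, 18, 52]
  L1: h(90,72)=(90*31+72)%997=868 h(29,84)=(29*31+84)%997=983 h(18,52)=(18*31+52)%997=610 -> [868, 983, 610]
  L2: h(868,983)=(868*31+983)%997=972 h(610,610)=(610*31+610)%997=577 -> [972, 577]
  L3: h(972,577)=(972*31+577)%997=799 -> [799]
  root = 799 != target 274
Candidate B produces the target root.

Answer: B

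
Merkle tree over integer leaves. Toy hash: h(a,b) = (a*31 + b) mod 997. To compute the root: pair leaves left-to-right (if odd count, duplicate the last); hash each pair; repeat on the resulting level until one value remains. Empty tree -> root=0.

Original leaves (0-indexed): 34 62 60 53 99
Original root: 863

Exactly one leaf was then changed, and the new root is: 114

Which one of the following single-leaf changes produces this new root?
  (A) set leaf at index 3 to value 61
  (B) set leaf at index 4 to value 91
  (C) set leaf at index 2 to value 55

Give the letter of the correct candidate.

Answer: A

Derivation:
Original leaves: [34, 62, 60, 53, 99]
Target new root: 114
Try each candidate change and compute the resulting root:
Candidate A: set leaf[3] = 61 -> leaves = [34, 62, 60, 61, 99]
  L0: [34, 62, 60, 61, 99]
  L1: h(34,62)=(34*31+62)%997=119 h(60,61)=(60*31+61)%997=924 h(99,99)=(99*31+99)%997=177 -> [119, 924, 177]
  L2: h(119,924)=(119*31+924)%997=625 h(177,177)=(177*31+177)%997=679 -> [625, 679]
  L3: h(625,679)=(625*31+679)%997=114 -> [114]
  root = 114 == target 114  ** MATCH **
Candidate B: set leaf[4] = 91 -> leaves = [34, 62, 60, 53, 91]
  L0: [34, 62, 60, 53, 91]
  L1: h(34,62)=(34*31+62)%997=119 h(60,53)=(60*31+53)%997=916 h(91,91)=(91*31+91)%997=918 -> [119, 916, 918]
  L2: h(119,916)=(119*31+916)%997=617 h(918,918)=(918*31+918)%997=463 -> [617, 463]
  L3: h(617,463)=(617*31+463)%997=647 -> [647]
  root = 647 != target 114
Candidate C: set leaf[2] = 55 -> leaves = [34, 62, 55, 53, 99]
  L0: [34, 62, 55, 53, 99]
  L1: h(34,62)=(34*31+62)%997=119 h(55,53)=(55*31+53)%997=761 h(99,99)=(99*31+99)%997=177 -> [119, 761, 177]
  L2: h(119,761)=(119*31+761)%997=462 h(177,177)=(177*31+177)%997=679 -> [462, 679]
  L3: h(462,679)=(462*31+679)%997=46 -> [46]
  root = 46 != target 114
Candidate A produces the target root.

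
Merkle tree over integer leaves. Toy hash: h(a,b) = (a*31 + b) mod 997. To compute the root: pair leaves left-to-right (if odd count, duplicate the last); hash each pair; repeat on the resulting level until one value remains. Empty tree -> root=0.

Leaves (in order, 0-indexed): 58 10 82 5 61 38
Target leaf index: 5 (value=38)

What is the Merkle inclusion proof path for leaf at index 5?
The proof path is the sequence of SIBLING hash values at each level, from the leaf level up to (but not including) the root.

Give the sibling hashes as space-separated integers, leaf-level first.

L0 (leaves): [58, 10, 82, 5, 61, 38], target index=5
L1: h(58,10)=(58*31+10)%997=811 [pair 0] h(82,5)=(82*31+5)%997=553 [pair 1] h(61,38)=(61*31+38)%997=932 [pair 2] -> [811, 553, 932]
  Sibling for proof at L0: 61
L2: h(811,553)=(811*31+553)%997=769 [pair 0] h(932,932)=(932*31+932)%997=911 [pair 1] -> [769, 911]
  Sibling for proof at L1: 932
L3: h(769,911)=(769*31+911)%997=822 [pair 0] -> [822]
  Sibling for proof at L2: 769
Root: 822
Proof path (sibling hashes from leaf to root): [61, 932, 769]

Answer: 61 932 769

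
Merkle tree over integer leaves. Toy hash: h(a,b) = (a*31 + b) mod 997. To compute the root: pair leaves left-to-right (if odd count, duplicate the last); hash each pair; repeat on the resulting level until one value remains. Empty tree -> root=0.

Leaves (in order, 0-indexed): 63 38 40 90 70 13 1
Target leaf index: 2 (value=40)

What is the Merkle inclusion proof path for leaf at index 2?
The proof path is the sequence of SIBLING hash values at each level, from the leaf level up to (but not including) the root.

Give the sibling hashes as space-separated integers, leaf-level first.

L0 (leaves): [63, 38, 40, 90, 70, 13, 1], target index=2
L1: h(63,38)=(63*31+38)%997=994 [pair 0] h(40,90)=(40*31+90)%997=333 [pair 1] h(70,13)=(70*31+13)%997=189 [pair 2] h(1,1)=(1*31+1)%997=32 [pair 3] -> [994, 333, 189, 32]
  Sibling for proof at L0: 90
L2: h(994,333)=(994*31+333)%997=240 [pair 0] h(189,32)=(189*31+32)%997=906 [pair 1] -> [240, 906]
  Sibling for proof at L1: 994
L3: h(240,906)=(240*31+906)%997=370 [pair 0] -> [370]
  Sibling for proof at L2: 906
Root: 370
Proof path (sibling hashes from leaf to root): [90, 994, 906]

Answer: 90 994 906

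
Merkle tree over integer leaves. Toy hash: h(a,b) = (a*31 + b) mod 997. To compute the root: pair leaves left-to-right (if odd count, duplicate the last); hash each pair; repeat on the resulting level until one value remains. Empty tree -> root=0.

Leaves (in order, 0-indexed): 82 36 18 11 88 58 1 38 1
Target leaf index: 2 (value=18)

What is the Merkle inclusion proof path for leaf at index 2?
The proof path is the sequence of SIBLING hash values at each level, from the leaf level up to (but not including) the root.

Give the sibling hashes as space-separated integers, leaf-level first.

Answer: 11 584 693 864

Derivation:
L0 (leaves): [82, 36, 18, 11, 88, 58, 1, 38, 1], target index=2
L1: h(82,36)=(82*31+36)%997=584 [pair 0] h(18,11)=(18*31+11)%997=569 [pair 1] h(88,58)=(88*31+58)%997=792 [pair 2] h(1,38)=(1*31+38)%997=69 [pair 3] h(1,1)=(1*31+1)%997=32 [pair 4] -> [584, 569, 792, 69, 32]
  Sibling for proof at L0: 11
L2: h(584,569)=(584*31+569)%997=727 [pair 0] h(792,69)=(792*31+69)%997=693 [pair 1] h(32,32)=(32*31+32)%997=27 [pair 2] -> [727, 693, 27]
  Sibling for proof at L1: 584
L3: h(727,693)=(727*31+693)%997=299 [pair 0] h(27,27)=(27*31+27)%997=864 [pair 1] -> [299, 864]
  Sibling for proof at L2: 693
L4: h(299,864)=(299*31+864)%997=163 [pair 0] -> [163]
  Sibling for proof at L3: 864
Root: 163
Proof path (sibling hashes from leaf to root): [11, 584, 693, 864]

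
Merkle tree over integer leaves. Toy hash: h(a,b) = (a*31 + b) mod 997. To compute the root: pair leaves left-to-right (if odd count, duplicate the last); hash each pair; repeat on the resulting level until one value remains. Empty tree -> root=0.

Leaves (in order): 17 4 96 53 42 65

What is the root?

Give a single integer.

Answer: 881

Derivation:
L0: [17, 4, 96, 53, 42, 65]
L1: h(17,4)=(17*31+4)%997=531 h(96,53)=(96*31+53)%997=38 h(42,65)=(42*31+65)%997=370 -> [531, 38, 370]
L2: h(531,38)=(531*31+38)%997=547 h(370,370)=(370*31+370)%997=873 -> [547, 873]
L3: h(547,873)=(547*31+873)%997=881 -> [881]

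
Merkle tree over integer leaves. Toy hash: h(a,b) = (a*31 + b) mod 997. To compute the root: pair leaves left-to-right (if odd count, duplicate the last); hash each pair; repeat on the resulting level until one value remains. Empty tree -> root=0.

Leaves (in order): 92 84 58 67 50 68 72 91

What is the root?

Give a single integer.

L0: [92, 84, 58, 67, 50, 68, 72, 91]
L1: h(92,84)=(92*31+84)%997=942 h(58,67)=(58*31+67)%997=868 h(50,68)=(50*31+68)%997=621 h(72,91)=(72*31+91)%997=329 -> [942, 868, 621, 329]
L2: h(942,868)=(942*31+868)%997=160 h(621,329)=(621*31+329)%997=637 -> [160, 637]
L3: h(160,637)=(160*31+637)%997=612 -> [612]

Answer: 612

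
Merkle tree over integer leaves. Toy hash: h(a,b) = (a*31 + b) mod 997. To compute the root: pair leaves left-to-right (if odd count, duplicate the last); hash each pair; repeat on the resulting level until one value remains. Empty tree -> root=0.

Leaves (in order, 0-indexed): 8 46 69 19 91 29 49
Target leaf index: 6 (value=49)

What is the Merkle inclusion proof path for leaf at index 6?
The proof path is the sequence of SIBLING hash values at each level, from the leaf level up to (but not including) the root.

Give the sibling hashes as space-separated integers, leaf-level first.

L0 (leaves): [8, 46, 69, 19, 91, 29, 49], target index=6
L1: h(8,46)=(8*31+46)%997=294 [pair 0] h(69,19)=(69*31+19)%997=164 [pair 1] h(91,29)=(91*31+29)%997=856 [pair 2] h(49,49)=(49*31+49)%997=571 [pair 3] -> [294, 164, 856, 571]
  Sibling for proof at L0: 49
L2: h(294,164)=(294*31+164)%997=305 [pair 0] h(856,571)=(856*31+571)%997=188 [pair 1] -> [305, 188]
  Sibling for proof at L1: 856
L3: h(305,188)=(305*31+188)%997=670 [pair 0] -> [670]
  Sibling for proof at L2: 305
Root: 670
Proof path (sibling hashes from leaf to root): [49, 856, 305]

Answer: 49 856 305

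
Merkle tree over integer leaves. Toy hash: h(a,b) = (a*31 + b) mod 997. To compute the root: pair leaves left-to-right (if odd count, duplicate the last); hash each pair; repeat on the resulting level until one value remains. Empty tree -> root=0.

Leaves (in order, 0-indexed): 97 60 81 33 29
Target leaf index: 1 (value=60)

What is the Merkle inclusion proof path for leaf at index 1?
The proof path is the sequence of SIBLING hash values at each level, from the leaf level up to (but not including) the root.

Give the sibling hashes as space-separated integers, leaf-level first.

Answer: 97 550 783

Derivation:
L0 (leaves): [97, 60, 81, 33, 29], target index=1
L1: h(97,60)=(97*31+60)%997=76 [pair 0] h(81,33)=(81*31+33)%997=550 [pair 1] h(29,29)=(29*31+29)%997=928 [pair 2] -> [76, 550, 928]
  Sibling for proof at L0: 97
L2: h(76,550)=(76*31+550)%997=912 [pair 0] h(928,928)=(928*31+928)%997=783 [pair 1] -> [912, 783]
  Sibling for proof at L1: 550
L3: h(912,783)=(912*31+783)%997=142 [pair 0] -> [142]
  Sibling for proof at L2: 783
Root: 142
Proof path (sibling hashes from leaf to root): [97, 550, 783]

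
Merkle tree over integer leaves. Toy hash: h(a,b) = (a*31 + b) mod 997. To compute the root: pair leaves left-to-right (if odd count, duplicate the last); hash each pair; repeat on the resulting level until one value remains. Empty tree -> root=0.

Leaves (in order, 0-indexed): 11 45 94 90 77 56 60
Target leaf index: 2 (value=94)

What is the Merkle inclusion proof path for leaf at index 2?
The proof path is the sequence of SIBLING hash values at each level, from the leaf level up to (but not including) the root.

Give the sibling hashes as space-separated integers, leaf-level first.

L0 (leaves): [11, 45, 94, 90, 77, 56, 60], target index=2
L1: h(11,45)=(11*31+45)%997=386 [pair 0] h(94,90)=(94*31+90)%997=13 [pair 1] h(77,56)=(77*31+56)%997=449 [pair 2] h(60,60)=(60*31+60)%997=923 [pair 3] -> [386, 13, 449, 923]
  Sibling for proof at L0: 90
L2: h(386,13)=(386*31+13)%997=15 [pair 0] h(449,923)=(449*31+923)%997=884 [pair 1] -> [15, 884]
  Sibling for proof at L1: 386
L3: h(15,884)=(15*31+884)%997=352 [pair 0] -> [352]
  Sibling for proof at L2: 884
Root: 352
Proof path (sibling hashes from leaf to root): [90, 386, 884]

Answer: 90 386 884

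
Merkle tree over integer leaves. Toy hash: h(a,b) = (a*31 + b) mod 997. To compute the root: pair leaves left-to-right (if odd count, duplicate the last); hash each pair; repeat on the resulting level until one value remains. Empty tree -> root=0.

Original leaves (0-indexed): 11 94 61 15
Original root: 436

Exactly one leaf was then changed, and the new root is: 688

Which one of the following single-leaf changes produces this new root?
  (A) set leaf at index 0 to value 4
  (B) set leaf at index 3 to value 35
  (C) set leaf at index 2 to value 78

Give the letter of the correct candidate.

Original leaves: [11, 94, 61, 15]
Target new root: 688
Try each candidate change and compute the resulting root:
Candidate A: set leaf[0] = 4 -> leaves = [4, 94, 61, 15]
  L0: [4, 94, 61, 15]
  L1: h(4,94)=(4*31+94)%997=218 h(61,15)=(61*31+15)%997=909 -> [218, 909]
  L2: h(218,909)=(218*31+909)%997=688 -> [688]
  root = 688 == target 688  ** MATCH **
Candidate B: set leaf[3] = 35 -> leaves = [11, 94, 61, 35]
  L0: [11, 94, 61, 35]
  L1: h(11,94)=(11*31+94)%997=435 h(61,35)=(61*31+35)%997=929 -> [435, 929]
  L2: h(435,929)=(435*31+929)%997=456 -> [456]
  root = 456 != target 688
Candidate C: set leaf[2] = 78 -> leaves = [11, 94, 78, 15]
  L0: [11, 94, 78, 15]
  L1: h(11,94)=(11*31+94)%997=435 h(78,15)=(78*31+15)%997=439 -> [435, 439]
  L2: h(435,439)=(435*31+439)%997=963 -> [963]
  root = 963 != target 688
Candidate A produces the target root.

Answer: A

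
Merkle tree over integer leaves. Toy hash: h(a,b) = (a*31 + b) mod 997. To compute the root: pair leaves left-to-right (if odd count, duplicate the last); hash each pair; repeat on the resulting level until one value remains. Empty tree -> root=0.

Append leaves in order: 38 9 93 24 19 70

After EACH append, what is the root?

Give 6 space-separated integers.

After append 38 (leaves=[38]):
  L0: [38]
  root=38
After append 9 (leaves=[38, 9]):
  L0: [38, 9]
  L1: h(38,9)=(38*31+9)%997=190 -> [190]
  root=190
After append 93 (leaves=[38, 9, 93]):
  L0: [38, 9, 93]
  L1: h(38,9)=(38*31+9)%997=190 h(93,93)=(93*31+93)%997=982 -> [190, 982]
  L2: h(190,982)=(190*31+982)%997=890 -> [890]
  root=890
After append 24 (leaves=[38, 9, 93, 24]):
  L0: [38, 9, 93, 24]
  L1: h(38,9)=(38*31+9)%997=190 h(93,24)=(93*31+24)%997=913 -> [190, 913]
  L2: h(190,913)=(190*31+913)%997=821 -> [821]
  root=821
After append 19 (leaves=[38, 9, 93, 24, 19]):
  L0: [38, 9, 93, 24, 19]
  L1: h(38,9)=(38*31+9)%997=190 h(93,24)=(93*31+24)%997=913 h(19,19)=(19*31+19)%997=608 -> [190, 913, 608]
  L2: h(190,913)=(190*31+913)%997=821 h(608,608)=(608*31+608)%997=513 -> [821, 513]
  L3: h(821,513)=(821*31+513)%997=42 -> [42]
  root=42
After append 70 (leaves=[38, 9, 93, 24, 19, 70]):
  L0: [38, 9, 93, 24, 19, 70]
  L1: h(38,9)=(38*31+9)%997=190 h(93,24)=(93*31+24)%997=913 h(19,70)=(19*31+70)%997=659 -> [190, 913, 659]
  L2: h(190,913)=(190*31+913)%997=821 h(659,659)=(659*31+659)%997=151 -> [821, 151]
  L3: h(821,151)=(821*31+151)%997=677 -> [677]
  root=677

Answer: 38 190 890 821 42 677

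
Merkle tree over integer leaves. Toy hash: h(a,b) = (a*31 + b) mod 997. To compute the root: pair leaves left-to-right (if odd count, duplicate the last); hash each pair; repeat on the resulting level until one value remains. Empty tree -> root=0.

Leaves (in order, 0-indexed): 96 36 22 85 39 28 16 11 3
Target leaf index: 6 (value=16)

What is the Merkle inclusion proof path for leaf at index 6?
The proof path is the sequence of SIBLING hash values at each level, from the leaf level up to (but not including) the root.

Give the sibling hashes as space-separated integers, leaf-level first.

Answer: 11 240 421 598

Derivation:
L0 (leaves): [96, 36, 22, 85, 39, 28, 16, 11, 3], target index=6
L1: h(96,36)=(96*31+36)%997=21 [pair 0] h(22,85)=(22*31+85)%997=767 [pair 1] h(39,28)=(39*31+28)%997=240 [pair 2] h(16,11)=(16*31+11)%997=507 [pair 3] h(3,3)=(3*31+3)%997=96 [pair 4] -> [21, 767, 240, 507, 96]
  Sibling for proof at L0: 11
L2: h(21,767)=(21*31+767)%997=421 [pair 0] h(240,507)=(240*31+507)%997=968 [pair 1] h(96,96)=(96*31+96)%997=81 [pair 2] -> [421, 968, 81]
  Sibling for proof at L1: 240
L3: h(421,968)=(421*31+968)%997=61 [pair 0] h(81,81)=(81*31+81)%997=598 [pair 1] -> [61, 598]
  Sibling for proof at L2: 421
L4: h(61,598)=(61*31+598)%997=495 [pair 0] -> [495]
  Sibling for proof at L3: 598
Root: 495
Proof path (sibling hashes from leaf to root): [11, 240, 421, 598]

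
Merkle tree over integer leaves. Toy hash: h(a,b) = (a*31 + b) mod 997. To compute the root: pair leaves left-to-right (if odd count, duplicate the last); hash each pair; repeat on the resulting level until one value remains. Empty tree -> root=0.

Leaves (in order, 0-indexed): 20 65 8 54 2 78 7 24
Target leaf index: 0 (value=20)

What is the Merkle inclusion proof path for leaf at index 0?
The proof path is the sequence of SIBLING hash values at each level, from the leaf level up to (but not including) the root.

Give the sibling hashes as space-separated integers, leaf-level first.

Answer: 65 302 593

Derivation:
L0 (leaves): [20, 65, 8, 54, 2, 78, 7, 24], target index=0
L1: h(20,65)=(20*31+65)%997=685 [pair 0] h(8,54)=(8*31+54)%997=302 [pair 1] h(2,78)=(2*31+78)%997=140 [pair 2] h(7,24)=(7*31+24)%997=241 [pair 3] -> [685, 302, 140, 241]
  Sibling for proof at L0: 65
L2: h(685,302)=(685*31+302)%997=600 [pair 0] h(140,241)=(140*31+241)%997=593 [pair 1] -> [600, 593]
  Sibling for proof at L1: 302
L3: h(600,593)=(600*31+593)%997=250 [pair 0] -> [250]
  Sibling for proof at L2: 593
Root: 250
Proof path (sibling hashes from leaf to root): [65, 302, 593]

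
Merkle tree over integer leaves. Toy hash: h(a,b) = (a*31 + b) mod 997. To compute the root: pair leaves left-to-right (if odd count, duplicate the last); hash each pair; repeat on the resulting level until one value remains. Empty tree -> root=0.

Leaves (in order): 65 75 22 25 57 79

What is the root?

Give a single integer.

L0: [65, 75, 22, 25, 57, 79]
L1: h(65,75)=(65*31+75)%997=96 h(22,25)=(22*31+25)%997=707 h(57,79)=(57*31+79)%997=849 -> [96, 707, 849]
L2: h(96,707)=(96*31+707)%997=692 h(849,849)=(849*31+849)%997=249 -> [692, 249]
L3: h(692,249)=(692*31+249)%997=764 -> [764]

Answer: 764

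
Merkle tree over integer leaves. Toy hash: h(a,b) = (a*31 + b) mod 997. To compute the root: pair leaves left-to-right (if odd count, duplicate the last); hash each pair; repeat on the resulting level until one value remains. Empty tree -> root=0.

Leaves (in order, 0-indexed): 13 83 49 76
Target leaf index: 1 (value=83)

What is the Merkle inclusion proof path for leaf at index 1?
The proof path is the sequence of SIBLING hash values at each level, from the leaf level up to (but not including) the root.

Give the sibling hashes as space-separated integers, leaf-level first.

Answer: 13 598

Derivation:
L0 (leaves): [13, 83, 49, 76], target index=1
L1: h(13,83)=(13*31+83)%997=486 [pair 0] h(49,76)=(49*31+76)%997=598 [pair 1] -> [486, 598]
  Sibling for proof at L0: 13
L2: h(486,598)=(486*31+598)%997=709 [pair 0] -> [709]
  Sibling for proof at L1: 598
Root: 709
Proof path (sibling hashes from leaf to root): [13, 598]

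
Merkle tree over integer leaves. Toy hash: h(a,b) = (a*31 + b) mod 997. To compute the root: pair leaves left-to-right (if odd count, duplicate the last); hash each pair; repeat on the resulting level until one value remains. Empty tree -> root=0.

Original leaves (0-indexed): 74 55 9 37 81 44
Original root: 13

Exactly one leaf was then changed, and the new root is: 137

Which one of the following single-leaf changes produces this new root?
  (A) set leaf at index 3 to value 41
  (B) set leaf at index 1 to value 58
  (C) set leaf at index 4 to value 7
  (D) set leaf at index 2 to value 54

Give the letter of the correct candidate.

Original leaves: [74, 55, 9, 37, 81, 44]
Target new root: 137
Try each candidate change and compute the resulting root:
Candidate A: set leaf[3] = 41 -> leaves = [74, 55, 9, 41, 81, 44]
  L0: [74, 55, 9, 41, 81, 44]
  L1: h(74,55)=(74*31+55)%997=355 h(9,41)=(9*31+41)%997=320 h(81,44)=(81*31+44)%997=561 -> [355, 320, 561]
  L2: h(355,320)=(355*31+320)%997=358 h(561,561)=(561*31+561)%997=6 -> [358, 6]
  L3: h(358,6)=(358*31+6)%997=137 -> [137]
  root = 137 == target 137  ** MATCH **
Candidate B: set leaf[1] = 58 -> leaves = [74, 58, 9, 37, 81, 44]
  L0: [74, 58, 9, 37, 81, 44]
  L1: h(74,58)=(74*31+58)%997=358 h(9,37)=(9*31+37)%997=316 h(81,44)=(81*31+44)%997=561 -> [358, 316, 561]
  L2: h(358,316)=(358*31+316)%997=447 h(561,561)=(561*31+561)%997=6 -> [447, 6]
  L3: h(447,6)=(447*31+6)%997=902 -> [902]
  root = 902 != target 137
Candidate C: set leaf[4] = 7 -> leaves = [74, 55, 9, 37, 7, 44]
  L0: [74, 55, 9, 37, 7, 44]
  L1: h(74,55)=(74*31+55)%997=355 h(9,37)=(9*31+37)%997=316 h(7,44)=(7*31+44)%997=261 -> [355, 316, 261]
  L2: h(355,316)=(355*31+316)%997=354 h(261,261)=(261*31+261)%997=376 -> [354, 376]
  L3: h(354,376)=(354*31+376)%997=383 -> [383]
  root = 383 != target 137
Candidate D: set leaf[2] = 54 -> leaves = [74, 55, 54, 37, 81, 44]
  L0: [74, 55, 54, 37, 81, 44]
  L1: h(74,55)=(74*31+55)%997=355 h(54,37)=(54*31+37)%997=714 h(81,44)=(81*31+44)%997=561 -> [355, 714, 561]
  L2: h(355,714)=(355*31+714)%997=752 h(561,561)=(561*31+561)%997=6 -> [752, 6]
  L3: h(752,6)=(752*31+6)%997=387 -> [387]
  root = 387 != target 137
Candidate A produces the target root.

Answer: A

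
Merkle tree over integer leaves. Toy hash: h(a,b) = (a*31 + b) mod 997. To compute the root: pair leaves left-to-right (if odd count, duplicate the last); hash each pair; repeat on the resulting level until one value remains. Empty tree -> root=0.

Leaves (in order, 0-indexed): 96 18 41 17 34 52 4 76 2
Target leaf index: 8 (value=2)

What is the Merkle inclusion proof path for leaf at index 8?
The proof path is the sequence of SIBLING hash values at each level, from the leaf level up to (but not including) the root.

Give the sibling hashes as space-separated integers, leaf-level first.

Answer: 2 64 54 528

Derivation:
L0 (leaves): [96, 18, 41, 17, 34, 52, 4, 76, 2], target index=8
L1: h(96,18)=(96*31+18)%997=3 [pair 0] h(41,17)=(41*31+17)%997=291 [pair 1] h(34,52)=(34*31+52)%997=109 [pair 2] h(4,76)=(4*31+76)%997=200 [pair 3] h(2,2)=(2*31+2)%997=64 [pair 4] -> [3, 291, 109, 200, 64]
  Sibling for proof at L0: 2
L2: h(3,291)=(3*31+291)%997=384 [pair 0] h(109,200)=(109*31+200)%997=588 [pair 1] h(64,64)=(64*31+64)%997=54 [pair 2] -> [384, 588, 54]
  Sibling for proof at L1: 64
L3: h(384,588)=(384*31+588)%997=528 [pair 0] h(54,54)=(54*31+54)%997=731 [pair 1] -> [528, 731]
  Sibling for proof at L2: 54
L4: h(528,731)=(528*31+731)%997=150 [pair 0] -> [150]
  Sibling for proof at L3: 528
Root: 150
Proof path (sibling hashes from leaf to root): [2, 64, 54, 528]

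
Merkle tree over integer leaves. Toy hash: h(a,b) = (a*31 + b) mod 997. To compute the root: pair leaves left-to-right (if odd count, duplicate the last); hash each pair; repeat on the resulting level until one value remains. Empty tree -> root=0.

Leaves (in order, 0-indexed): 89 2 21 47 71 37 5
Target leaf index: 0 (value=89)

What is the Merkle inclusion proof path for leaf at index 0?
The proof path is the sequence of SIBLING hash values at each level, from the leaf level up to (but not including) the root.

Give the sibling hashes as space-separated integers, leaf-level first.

L0 (leaves): [89, 2, 21, 47, 71, 37, 5], target index=0
L1: h(89,2)=(89*31+2)%997=767 [pair 0] h(21,47)=(21*31+47)%997=698 [pair 1] h(71,37)=(71*31+37)%997=244 [pair 2] h(5,5)=(5*31+5)%997=160 [pair 3] -> [767, 698, 244, 160]
  Sibling for proof at L0: 2
L2: h(767,698)=(767*31+698)%997=547 [pair 0] h(244,160)=(244*31+160)%997=745 [pair 1] -> [547, 745]
  Sibling for proof at L1: 698
L3: h(547,745)=(547*31+745)%997=753 [pair 0] -> [753]
  Sibling for proof at L2: 745
Root: 753
Proof path (sibling hashes from leaf to root): [2, 698, 745]

Answer: 2 698 745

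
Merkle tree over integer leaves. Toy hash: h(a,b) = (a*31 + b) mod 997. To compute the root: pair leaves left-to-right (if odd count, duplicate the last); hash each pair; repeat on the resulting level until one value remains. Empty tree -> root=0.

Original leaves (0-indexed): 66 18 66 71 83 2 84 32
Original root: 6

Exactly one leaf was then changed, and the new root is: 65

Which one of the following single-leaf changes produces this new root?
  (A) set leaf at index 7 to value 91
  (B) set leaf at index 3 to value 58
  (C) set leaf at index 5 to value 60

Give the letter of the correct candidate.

Answer: A

Derivation:
Original leaves: [66, 18, 66, 71, 83, 2, 84, 32]
Target new root: 65
Try each candidate change and compute the resulting root:
Candidate A: set leaf[7] = 91 -> leaves = [66, 18, 66, 71, 83, 2, 84, 91]
  L0: [66, 18, 66, 71, 83, 2, 84, 91]
  L1: h(66,18)=(66*31+18)%997=70 h(66,71)=(66*31+71)%997=123 h(83,2)=(83*31+2)%997=581 h(84,91)=(84*31+91)%997=701 -> [70, 123, 581, 701]
  L2: h(70,123)=(70*31+123)%997=299 h(581,701)=(581*31+701)%997=766 -> [299, 766]
  L3: h(299,766)=(299*31+766)%997=65 -> [65]
  root = 65 == target 65  ** MATCH **
Candidate B: set leaf[3] = 58 -> leaves = [66, 18, 66, 58, 83, 2, 84, 32]
  L0: [66, 18, 66, 58, 83, 2, 84, 32]
  L1: h(66,18)=(66*31+18)%997=70 h(66,58)=(66*31+58)%997=110 h(83,2)=(83*31+2)%997=581 h(84,32)=(84*31+32)%997=642 -> [70, 110, 581, 642]
  L2: h(70,110)=(70*31+110)%997=286 h(581,642)=(581*31+642)%997=707 -> [286, 707]
  L3: h(286,707)=(286*31+707)%997=600 -> [600]
  root = 600 != target 65
Candidate C: set leaf[5] = 60 -> leaves = [66, 18, 66, 71, 83, 60, 84, 32]
  L0: [66, 18, 66, 71, 83, 60, 84, 32]
  L1: h(66,18)=(66*31+18)%997=70 h(66,71)=(66*31+71)%997=123 h(83,60)=(83*31+60)%997=639 h(84,32)=(84*31+32)%997=642 -> [70, 123, 639, 642]
  L2: h(70,123)=(70*31+123)%997=299 h(639,642)=(639*31+642)%997=511 -> [299, 511]
  L3: h(299,511)=(299*31+511)%997=807 -> [807]
  root = 807 != target 65
Candidate A produces the target root.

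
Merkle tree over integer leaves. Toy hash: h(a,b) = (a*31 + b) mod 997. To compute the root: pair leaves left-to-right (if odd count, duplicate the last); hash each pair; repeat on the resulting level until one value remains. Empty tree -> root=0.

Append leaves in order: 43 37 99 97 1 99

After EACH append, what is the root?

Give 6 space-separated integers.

Answer: 43 373 773 771 0 145

Derivation:
After append 43 (leaves=[43]):
  L0: [43]
  root=43
After append 37 (leaves=[43, 37]):
  L0: [43, 37]
  L1: h(43,37)=(43*31+37)%997=373 -> [373]
  root=373
After append 99 (leaves=[43, 37, 99]):
  L0: [43, 37, 99]
  L1: h(43,37)=(43*31+37)%997=373 h(99,99)=(99*31+99)%997=177 -> [373, 177]
  L2: h(373,177)=(373*31+177)%997=773 -> [773]
  root=773
After append 97 (leaves=[43, 37, 99, 97]):
  L0: [43, 37, 99, 97]
  L1: h(43,37)=(43*31+37)%997=373 h(99,97)=(99*31+97)%997=175 -> [373, 175]
  L2: h(373,175)=(373*31+175)%997=771 -> [771]
  root=771
After append 1 (leaves=[43, 37, 99, 97, 1]):
  L0: [43, 37, 99, 97, 1]
  L1: h(43,37)=(43*31+37)%997=373 h(99,97)=(99*31+97)%997=175 h(1,1)=(1*31+1)%997=32 -> [373, 175, 32]
  L2: h(373,175)=(373*31+175)%997=771 h(32,32)=(32*31+32)%997=27 -> [771, 27]
  L3: h(771,27)=(771*31+27)%997=0 -> [0]
  root=0
After append 99 (leaves=[43, 37, 99, 97, 1, 99]):
  L0: [43, 37, 99, 97, 1, 99]
  L1: h(43,37)=(43*31+37)%997=373 h(99,97)=(99*31+97)%997=175 h(1,99)=(1*31+99)%997=130 -> [373, 175, 130]
  L2: h(373,175)=(373*31+175)%997=771 h(130,130)=(130*31+130)%997=172 -> [771, 172]
  L3: h(771,172)=(771*31+172)%997=145 -> [145]
  root=145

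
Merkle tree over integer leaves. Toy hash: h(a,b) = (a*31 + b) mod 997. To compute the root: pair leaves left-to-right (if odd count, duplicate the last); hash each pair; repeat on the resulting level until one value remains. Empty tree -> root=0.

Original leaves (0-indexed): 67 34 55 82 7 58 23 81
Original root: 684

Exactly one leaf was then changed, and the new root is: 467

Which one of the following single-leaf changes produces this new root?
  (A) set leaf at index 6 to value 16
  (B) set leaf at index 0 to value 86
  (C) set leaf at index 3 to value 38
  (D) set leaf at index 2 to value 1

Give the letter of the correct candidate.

Original leaves: [67, 34, 55, 82, 7, 58, 23, 81]
Target new root: 467
Try each candidate change and compute the resulting root:
Candidate A: set leaf[6] = 16 -> leaves = [67, 34, 55, 82, 7, 58, 16, 81]
  L0: [67, 34, 55, 82, 7, 58, 16, 81]
  L1: h(67,34)=(67*31+34)%997=117 h(55,82)=(55*31+82)%997=790 h(7,58)=(7*31+58)%997=275 h(16,81)=(16*31+81)%997=577 -> [117, 790, 275, 577]
  L2: h(117,790)=(117*31+790)%997=429 h(275,577)=(275*31+577)%997=129 -> [429, 129]
  L3: h(429,129)=(429*31+129)%997=467 -> [467]
  root = 467 == target 467  ** MATCH **
Candidate B: set leaf[0] = 86 -> leaves = [86, 34, 55, 82, 7, 58, 23, 81]
  L0: [86, 34, 55, 82, 7, 58, 23, 81]
  L1: h(86,34)=(86*31+34)%997=706 h(55,82)=(55*31+82)%997=790 h(7,58)=(7*31+58)%997=275 h(23,81)=(23*31+81)%997=794 -> [706, 790, 275, 794]
  L2: h(706,790)=(706*31+790)%997=742 h(275,794)=(275*31+794)%997=346 -> [742, 346]
  L3: h(742,346)=(742*31+346)%997=417 -> [417]
  root = 417 != target 467
Candidate C: set leaf[3] = 38 -> leaves = [67, 34, 55, 38, 7, 58, 23, 81]
  L0: [67, 34, 55, 38, 7, 58, 23, 81]
  L1: h(67,34)=(67*31+34)%997=117 h(55,38)=(55*31+38)%997=746 h(7,58)=(7*31+58)%997=275 h(23,81)=(23*31+81)%997=794 -> [117, 746, 275, 794]
  L2: h(117,746)=(117*31+746)%997=385 h(275,794)=(275*31+794)%997=346 -> [385, 346]
  L3: h(385,346)=(385*31+346)%997=317 -> [317]
  root = 317 != target 467
Candidate D: set leaf[2] = 1 -> leaves = [67, 34, 1, 82, 7, 58, 23, 81]
  L0: [67, 34, 1, 82, 7, 58, 23, 81]
  L1: h(67,34)=(67*31+34)%997=117 h(1,82)=(1*31+82)%997=113 h(7,58)=(7*31+58)%997=275 h(23,81)=(23*31+81)%997=794 -> [117, 113, 275, 794]
  L2: h(117,113)=(117*31+113)%997=749 h(275,794)=(275*31+794)%997=346 -> [749, 346]
  L3: h(749,346)=(749*31+346)%997=634 -> [634]
  root = 634 != target 467
Candidate A produces the target root.

Answer: A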